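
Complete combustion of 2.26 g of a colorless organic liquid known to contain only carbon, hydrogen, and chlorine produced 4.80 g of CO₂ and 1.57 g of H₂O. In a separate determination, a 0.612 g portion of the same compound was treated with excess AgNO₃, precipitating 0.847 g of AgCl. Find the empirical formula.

mol C = 4.80 g CO₂ ÷ 44.009 g/mol = 0.1091 mol
mol H = 2 × 1.57 g H₂O ÷ 18.015 g/mol = 0.1743 mol
From the AgCl data: mol Cl per gram of compound = (0.847 ÷ 143.318) ÷ 0.612 = 0.009657 mol/g, so in the 2.26 g combustion sample mol Cl = 0.02182 mol
Divide by the smallest (0.02182 mol): C 4.998, H 7.986, Cl 1.000

C5H8Cl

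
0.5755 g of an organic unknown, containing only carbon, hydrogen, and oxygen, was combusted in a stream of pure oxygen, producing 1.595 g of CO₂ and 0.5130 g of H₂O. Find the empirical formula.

mol C = 1.595 g CO₂ ÷ 44.009 g/mol = 0.036243 mol
mol H = 2 × 0.5130 g H₂O ÷ 18.015 g/mol = 0.056953 mol
mass O = 0.5755 − (0.43531 + 0.057408) = 0.082782 g → mol O = 0.082782 ÷ 15.999 = 0.0051742 mol
Divide by the smallest (0.0051742 mol): C 7.004, H 11.007, O 1.000

C7H11O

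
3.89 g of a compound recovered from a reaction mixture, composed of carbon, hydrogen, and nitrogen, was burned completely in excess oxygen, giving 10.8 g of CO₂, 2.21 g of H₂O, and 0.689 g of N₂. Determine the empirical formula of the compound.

mol C = 10.8 g CO₂ ÷ 44.009 g/mol = 0.2454 mol
mol H = 2 × 2.21 g H₂O ÷ 18.015 g/mol = 0.2454 mol
mol N = 2 × 0.689 g N₂ ÷ 28.014 g/mol = 0.04919 mol
Divide by the smallest (0.04919 mol): C 4.989, H 4.988, N 1.000

C5H5N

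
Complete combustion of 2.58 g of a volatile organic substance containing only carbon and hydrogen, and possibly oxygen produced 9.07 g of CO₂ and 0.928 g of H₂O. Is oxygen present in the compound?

mol C = 9.07 g CO₂ ÷ 44.009 g/mol = 0.2061 mol
mol H = 2 × 0.928 g H₂O ÷ 18.015 g/mol = 0.1030 mol
C and H together account for 2.579 g — essentially the entire 2.58 g sample — so the compound contains no oxygen.

no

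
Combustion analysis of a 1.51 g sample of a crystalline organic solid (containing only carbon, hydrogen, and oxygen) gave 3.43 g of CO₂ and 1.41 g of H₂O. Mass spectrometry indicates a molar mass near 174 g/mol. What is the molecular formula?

mol C = 3.43 g CO₂ ÷ 44.009 g/mol = 0.07794 mol
mol H = 2 × 1.41 g H₂O ÷ 18.015 g/mol = 0.1565 mol
mass O = 1.51 − (0.9361 + 0.1578) = 0.4161 g → mol O = 0.4161 ÷ 15.999 = 0.02601 mol
Divide by the smallest (0.02601 mol): C 2.997, H 6.019, O 1.000
Empirical formula: C3H6O
Empirical-formula mass = 58.08 g/mol; 174 ÷ 58.08 ≈ 3, so the molecular formula is C9H18O3.

C9H18O3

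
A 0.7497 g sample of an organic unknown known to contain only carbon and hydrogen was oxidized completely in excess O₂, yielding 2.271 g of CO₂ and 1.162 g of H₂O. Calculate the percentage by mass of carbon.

mol C = 2.271 g CO₂ ÷ 44.009 g/mol = 0.051603 mol
mol H = 2 × 1.162 g H₂O ÷ 18.015 g/mol = 0.12900 mol
mass % C = 0.61980 g ÷ 0.7497 g × 100%

82.67%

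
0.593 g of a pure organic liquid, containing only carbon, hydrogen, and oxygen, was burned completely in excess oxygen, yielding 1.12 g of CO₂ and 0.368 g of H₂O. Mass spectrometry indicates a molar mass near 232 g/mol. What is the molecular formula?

mol C = 1.12 g CO₂ ÷ 44.009 g/mol = 0.02545 mol
mol H = 2 × 0.368 g H₂O ÷ 18.015 g/mol = 0.04085 mol
mass O = 0.593 − (0.3057 + 0.04118) = 0.2461 g → mol O = 0.2461 ÷ 15.999 = 0.01539 mol
Divide by the smallest (0.01539 mol): C 1.654, H 2.655, O 1.000
Multiplying each by 3 gives whole numbers: C 4.96, H 7.97, O 3.00
Empirical formula: C5H8O3
Empirical-formula mass = 116.12 g/mol; 232 ÷ 116.12 ≈ 2, so the molecular formula is C10H16O6.

C10H16O6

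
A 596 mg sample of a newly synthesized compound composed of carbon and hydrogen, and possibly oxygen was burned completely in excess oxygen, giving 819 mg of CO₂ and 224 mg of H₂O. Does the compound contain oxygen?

mol C = 0.819 g CO₂ ÷ 44.009 g/mol = 0.01861 mol
mol H = 2 × 0.224 g H₂O ÷ 18.015 g/mol = 0.02487 mol
C and H account for only 0.2486 g of the 0.596 g sample; the remaining 0.3474 g must be oxygen.

yes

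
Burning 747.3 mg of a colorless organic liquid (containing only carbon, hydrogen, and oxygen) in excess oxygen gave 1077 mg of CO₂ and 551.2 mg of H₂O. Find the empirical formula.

C2H5O2

mol C = 1.077 g CO₂ ÷ 44.009 g/mol = 0.024472 mol
mol H = 2 × 0.5512 g H₂O ÷ 18.015 g/mol = 0.061193 mol
mass O = 0.7473 − (0.29394 + 0.061683) = 0.39168 g → mol O = 0.39168 ÷ 15.999 = 0.024482 mol
Divide by the smallest (0.024472 mol): C 1.000, H 2.501, O 1.000
Multiplying each by 2 gives whole numbers: C 2.00, H 5.00, O 2.00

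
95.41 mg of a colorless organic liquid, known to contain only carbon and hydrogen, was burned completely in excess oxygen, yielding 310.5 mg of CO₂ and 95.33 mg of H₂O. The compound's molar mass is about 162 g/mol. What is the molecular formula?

C12H18

mol C = 0.3105 g CO₂ ÷ 44.009 g/mol = 0.0070554 mol
mol H = 2 × 0.09533 g H₂O ÷ 18.015 g/mol = 0.010583 mol
Divide by the smallest (0.0070554 mol): C 1.000, H 1.500
Multiplying each by 2 gives whole numbers: C 2.00, H 3.00
Empirical formula: C2H3
Empirical-formula mass = 27.05 g/mol; 162 ÷ 27.05 ≈ 6, so the molecular formula is C12H18.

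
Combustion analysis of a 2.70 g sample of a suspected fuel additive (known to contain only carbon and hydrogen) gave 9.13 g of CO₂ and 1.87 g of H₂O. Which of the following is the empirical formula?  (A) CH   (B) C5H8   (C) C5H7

(A) CH

mol C = 9.13 g CO₂ ÷ 44.009 g/mol = 0.2075 mol
mol H = 2 × 1.87 g H₂O ÷ 18.015 g/mol = 0.2076 mol
Divide by the smallest (0.2075 mol): C 1.000, H 1.001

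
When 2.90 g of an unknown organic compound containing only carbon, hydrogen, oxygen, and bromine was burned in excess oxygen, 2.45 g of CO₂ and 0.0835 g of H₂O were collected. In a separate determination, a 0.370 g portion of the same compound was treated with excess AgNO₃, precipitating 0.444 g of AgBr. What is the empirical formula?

C6HBr2O5

mol C = 2.45 g CO₂ ÷ 44.009 g/mol = 0.05567 mol
mol H = 2 × 0.0835 g H₂O ÷ 18.015 g/mol = 0.009270 mol
From the AgBr data: mol Br per gram of compound = (0.444 ÷ 187.772) ÷ 0.370 = 0.006391 mol/g, so in the 2.90 g combustion sample mol Br = 0.01853 mol
mass O = 2.90 − (0.6687 + 0.009344 + 1.481) = 0.7411 g → mol O = 0.7411 ÷ 15.999 = 0.04632 mol
Divide by the smallest (0.009270 mol): C 6.005, H 1.000, Br 1.999, O 4.997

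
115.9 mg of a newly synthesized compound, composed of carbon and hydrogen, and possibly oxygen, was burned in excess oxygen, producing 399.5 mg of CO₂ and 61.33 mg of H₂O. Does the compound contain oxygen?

no

mol C = 0.3995 g CO₂ ÷ 44.009 g/mol = 0.0090777 mol
mol H = 2 × 0.06133 g H₂O ÷ 18.015 g/mol = 0.0068088 mol
C and H together account for 0.11590 g — essentially the entire 0.1159 g sample — so the compound contains no oxygen.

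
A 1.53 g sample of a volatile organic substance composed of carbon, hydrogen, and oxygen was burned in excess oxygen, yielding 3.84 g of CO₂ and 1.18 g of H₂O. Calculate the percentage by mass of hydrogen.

8.6%

mol C = 3.84 g CO₂ ÷ 44.009 g/mol = 0.08725 mol
mol H = 2 × 1.18 g H₂O ÷ 18.015 g/mol = 0.1310 mol
mass O = 1.53 − (1.048 + 0.1320) = 0.3499 g → mol O = 0.3499 ÷ 15.999 = 0.02187 mol
mass % H = 0.1320 g ÷ 1.53 g × 100%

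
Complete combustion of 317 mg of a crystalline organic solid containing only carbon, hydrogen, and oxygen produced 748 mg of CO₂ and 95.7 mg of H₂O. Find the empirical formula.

mol C = 0.748 g CO₂ ÷ 44.009 g/mol = 0.01700 mol
mol H = 2 × 0.0957 g H₂O ÷ 18.015 g/mol = 0.01062 mol
mass O = 0.317 − (0.2041 + 0.01071) = 0.1021 g → mol O = 0.1021 ÷ 15.999 = 0.006384 mol
Divide by the smallest (0.006384 mol): C 2.662, H 1.664, O 1.000
Multiplying each by 3 gives whole numbers: C 7.99, H 4.99, O 3.00

C8H5O3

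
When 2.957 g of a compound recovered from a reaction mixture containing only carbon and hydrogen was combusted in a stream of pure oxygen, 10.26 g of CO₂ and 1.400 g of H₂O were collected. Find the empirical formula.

C3H2

mol C = 10.26 g CO₂ ÷ 44.009 g/mol = 0.23313 mol
mol H = 2 × 1.400 g H₂O ÷ 18.015 g/mol = 0.15543 mol
Divide by the smallest (0.15543 mol): C 1.500, H 1.000
Multiplying each by 2 gives whole numbers: C 3.00, H 2.00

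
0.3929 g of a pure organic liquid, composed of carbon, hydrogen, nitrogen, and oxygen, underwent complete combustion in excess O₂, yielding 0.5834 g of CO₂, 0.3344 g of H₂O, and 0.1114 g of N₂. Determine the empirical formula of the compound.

C5H14N3O2

mol C = 0.5834 g CO₂ ÷ 44.009 g/mol = 0.013256 mol
mol H = 2 × 0.3344 g H₂O ÷ 18.015 g/mol = 0.037125 mol
mol N = 2 × 0.1114 g N₂ ÷ 28.014 g/mol = 0.0079532 mol
mass O = 0.3929 − (0.15922 + 0.037422 + 0.11140) = 0.084856 g → mol O = 0.084856 ÷ 15.999 = 0.0053038 mol
Divide by the smallest (0.0053038 mol): C 2.499, H 7.000, N 1.500, O 1.000
Multiplying each by 2 gives whole numbers: C 5.00, H 14.00, N 3.00, O 2.00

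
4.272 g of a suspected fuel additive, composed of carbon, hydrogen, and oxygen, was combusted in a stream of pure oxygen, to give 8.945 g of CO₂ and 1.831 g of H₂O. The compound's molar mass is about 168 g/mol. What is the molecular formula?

mol C = 8.945 g CO₂ ÷ 44.009 g/mol = 0.20325 mol
mol H = 2 × 1.831 g H₂O ÷ 18.015 g/mol = 0.20328 mol
mass O = 4.272 − (2.4413 + 0.20490) = 1.6258 g → mol O = 1.6258 ÷ 15.999 = 0.10162 mol
Divide by the smallest (0.10162 mol): C 2.000, H 2.000, O 1.000
Empirical formula: C2H2O
Empirical-formula mass = 42.04 g/mol; 168 ÷ 42.04 ≈ 4, so the molecular formula is C8H8O4.

C8H8O4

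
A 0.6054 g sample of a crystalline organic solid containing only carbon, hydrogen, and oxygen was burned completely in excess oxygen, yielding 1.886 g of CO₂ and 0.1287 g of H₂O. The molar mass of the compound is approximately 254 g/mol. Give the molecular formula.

mol C = 1.886 g CO₂ ÷ 44.009 g/mol = 0.042855 mol
mol H = 2 × 0.1287 g H₂O ÷ 18.015 g/mol = 0.014288 mol
mass O = 0.6054 − (0.51473 + 0.014402) = 0.076268 g → mol O = 0.076268 ÷ 15.999 = 0.0047670 mol
Divide by the smallest (0.0047670 mol): C 8.990, H 2.997, O 1.000
Empirical formula: C9H3O
Empirical-formula mass = 127.12 g/mol; 254 ÷ 127.12 ≈ 2, so the molecular formula is C18H6O2.

C18H6O2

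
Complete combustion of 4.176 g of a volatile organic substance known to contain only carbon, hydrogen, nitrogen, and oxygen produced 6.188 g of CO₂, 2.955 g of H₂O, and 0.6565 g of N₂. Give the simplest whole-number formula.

C3H7NO2

mol C = 6.188 g CO₂ ÷ 44.009 g/mol = 0.14061 mol
mol H = 2 × 2.955 g H₂O ÷ 18.015 g/mol = 0.32806 mol
mol N = 2 × 0.6565 g N₂ ÷ 28.014 g/mol = 0.046869 mol
mass O = 4.176 − (1.6888 + 0.33068 + 0.65650) = 1.5000 g → mol O = 1.5000 ÷ 15.999 = 0.093754 mol
Divide by the smallest (0.046869 mol): C 3.000, H 6.999, N 1.000, O 2.000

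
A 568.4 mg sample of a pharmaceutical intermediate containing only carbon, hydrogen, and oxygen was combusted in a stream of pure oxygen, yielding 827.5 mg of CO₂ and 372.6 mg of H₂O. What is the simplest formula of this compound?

mol C = 0.8275 g CO₂ ÷ 44.009 g/mol = 0.018803 mol
mol H = 2 × 0.3726 g H₂O ÷ 18.015 g/mol = 0.041366 mol
mass O = 0.5684 − (0.22584 + 0.041696) = 0.30086 g → mol O = 0.30086 ÷ 15.999 = 0.018805 mol
Divide by the smallest (0.018803 mol): C 1.000, H 2.200, O 1.000
Multiplying each by 5 gives whole numbers: C 5.00, H 11.00, O 5.00

C5H11O5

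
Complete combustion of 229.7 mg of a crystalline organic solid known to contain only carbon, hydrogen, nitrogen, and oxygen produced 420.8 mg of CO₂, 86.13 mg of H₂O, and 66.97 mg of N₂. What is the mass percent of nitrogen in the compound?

mol C = 0.4208 g CO₂ ÷ 44.009 g/mol = 0.0095617 mol
mol H = 2 × 0.08613 g H₂O ÷ 18.015 g/mol = 0.0095620 mol
mol N = 2 × 0.06697 g N₂ ÷ 28.014 g/mol = 0.0047812 mol
mass O = 0.2297 − (0.11485 + 0.0096385 + 0.066970) = 0.038246 g → mol O = 0.038246 ÷ 15.999 = 0.0023905 mol
mass % N = 0.066970 g ÷ 0.2297 g × 100%

29.16%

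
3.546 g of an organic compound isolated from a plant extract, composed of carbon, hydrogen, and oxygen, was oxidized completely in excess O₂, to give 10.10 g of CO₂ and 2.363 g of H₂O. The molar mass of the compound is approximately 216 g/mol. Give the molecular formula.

C14H16O2

mol C = 10.10 g CO₂ ÷ 44.009 g/mol = 0.22950 mol
mol H = 2 × 2.363 g H₂O ÷ 18.015 g/mol = 0.26234 mol
mass O = 3.546 − (2.7565 + 0.26444) = 0.52506 g → mol O = 0.52506 ÷ 15.999 = 0.032818 mol
Divide by the smallest (0.032818 mol): C 6.993, H 7.994, O 1.000
Empirical formula: C7H8O
Empirical-formula mass = 108.14 g/mol; 216 ÷ 108.14 ≈ 2, so the molecular formula is C14H16O2.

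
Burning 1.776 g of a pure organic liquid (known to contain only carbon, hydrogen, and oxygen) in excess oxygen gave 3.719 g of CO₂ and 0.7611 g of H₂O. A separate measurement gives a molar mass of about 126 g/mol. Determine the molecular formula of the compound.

mol C = 3.719 g CO₂ ÷ 44.009 g/mol = 0.084505 mol
mol H = 2 × 0.7611 g H₂O ÷ 18.015 g/mol = 0.084496 mol
mass O = 1.776 − (1.0150 + 0.085172) = 0.67583 g → mol O = 0.67583 ÷ 15.999 = 0.042242 mol
Divide by the smallest (0.042242 mol): C 2.000, H 2.000, O 1.000
Empirical formula: C2H2O
Empirical-formula mass = 42.04 g/mol; 126 ÷ 42.04 ≈ 3, so the molecular formula is C6H6O3.

C6H6O3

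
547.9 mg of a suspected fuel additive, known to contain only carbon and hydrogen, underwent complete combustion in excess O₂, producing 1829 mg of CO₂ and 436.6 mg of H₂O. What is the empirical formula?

mol C = 1.829 g CO₂ ÷ 44.009 g/mol = 0.041560 mol
mol H = 2 × 0.4366 g H₂O ÷ 18.015 g/mol = 0.048471 mol
Divide by the smallest (0.041560 mol): C 1.000, H 1.166
Multiplying each by 6 gives whole numbers: C 6.00, H 7.00

C6H7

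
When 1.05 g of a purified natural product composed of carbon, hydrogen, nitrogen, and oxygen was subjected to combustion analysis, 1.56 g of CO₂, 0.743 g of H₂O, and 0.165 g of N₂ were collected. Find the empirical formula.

mol C = 1.56 g CO₂ ÷ 44.009 g/mol = 0.03545 mol
mol H = 2 × 0.743 g H₂O ÷ 18.015 g/mol = 0.08249 mol
mol N = 2 × 0.165 g N₂ ÷ 28.014 g/mol = 0.01178 mol
mass O = 1.05 − (0.4258 + 0.08315 + 0.1650) = 0.3761 g → mol O = 0.3761 ÷ 15.999 = 0.02351 mol
Divide by the smallest (0.01178 mol): C 3.009, H 7.002, N 1.000, O 1.996

C3H7NO2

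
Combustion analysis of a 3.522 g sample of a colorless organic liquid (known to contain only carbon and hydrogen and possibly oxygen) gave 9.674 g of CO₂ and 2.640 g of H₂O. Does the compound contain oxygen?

mol C = 9.674 g CO₂ ÷ 44.009 g/mol = 0.21982 mol
mol H = 2 × 2.640 g H₂O ÷ 18.015 g/mol = 0.29309 mol
C and H account for only 2.9357 g of the 3.522 g sample; the remaining 0.58632 g must be oxygen.

yes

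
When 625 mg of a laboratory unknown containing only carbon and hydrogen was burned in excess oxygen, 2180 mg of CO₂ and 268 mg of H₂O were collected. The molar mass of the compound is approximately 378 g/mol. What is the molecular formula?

C30H18

mol C = 2.18 g CO₂ ÷ 44.009 g/mol = 0.04954 mol
mol H = 2 × 0.268 g H₂O ÷ 18.015 g/mol = 0.02975 mol
Divide by the smallest (0.02975 mol): C 1.665, H 1.000
Multiplying each by 3 gives whole numbers: C 4.99, H 3.00
Empirical formula: C5H3
Empirical-formula mass = 63.08 g/mol; 378 ÷ 63.08 ≈ 6, so the molecular formula is C30H18.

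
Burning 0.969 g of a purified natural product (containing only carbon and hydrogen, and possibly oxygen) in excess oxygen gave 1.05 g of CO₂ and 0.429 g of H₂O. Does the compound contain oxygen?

yes

mol C = 1.05 g CO₂ ÷ 44.009 g/mol = 0.02386 mol
mol H = 2 × 0.429 g H₂O ÷ 18.015 g/mol = 0.04763 mol
C and H account for only 0.3346 g of the 0.969 g sample; the remaining 0.6344 g must be oxygen.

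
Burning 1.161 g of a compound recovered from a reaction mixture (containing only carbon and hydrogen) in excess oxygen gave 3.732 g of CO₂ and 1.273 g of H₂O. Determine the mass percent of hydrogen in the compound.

12.27%

mol C = 3.732 g CO₂ ÷ 44.009 g/mol = 0.084801 mol
mol H = 2 × 1.273 g H₂O ÷ 18.015 g/mol = 0.14133 mol
mass % H = 0.14246 g ÷ 1.161 g × 100%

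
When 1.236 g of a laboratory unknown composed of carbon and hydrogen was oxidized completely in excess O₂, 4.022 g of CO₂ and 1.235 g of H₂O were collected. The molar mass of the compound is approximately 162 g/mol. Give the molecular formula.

C12H18

mol C = 4.022 g CO₂ ÷ 44.009 g/mol = 0.091390 mol
mol H = 2 × 1.235 g H₂O ÷ 18.015 g/mol = 0.13711 mol
Divide by the smallest (0.091390 mol): C 1.000, H 1.500
Multiplying each by 2 gives whole numbers: C 2.00, H 3.00
Empirical formula: C2H3
Empirical-formula mass = 27.05 g/mol; 162 ÷ 27.05 ≈ 6, so the molecular formula is C12H18.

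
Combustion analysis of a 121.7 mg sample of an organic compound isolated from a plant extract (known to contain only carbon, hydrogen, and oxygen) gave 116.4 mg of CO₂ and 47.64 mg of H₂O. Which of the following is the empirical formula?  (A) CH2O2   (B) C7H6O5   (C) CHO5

mol C = 0.1164 g CO₂ ÷ 44.009 g/mol = 0.0026449 mol
mol H = 2 × 0.04764 g H₂O ÷ 18.015 g/mol = 0.0052889 mol
mass O = 0.1217 − (0.031768 + 0.0053312) = 0.084601 g → mol O = 0.084601 ÷ 15.999 = 0.0052879 mol
Divide by the smallest (0.0026449 mol): C 1.000, H 2.000, O 1.999

(A) CH2O2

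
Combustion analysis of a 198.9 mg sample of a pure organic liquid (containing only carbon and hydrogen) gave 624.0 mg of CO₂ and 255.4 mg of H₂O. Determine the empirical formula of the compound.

mol C = 0.6240 g CO₂ ÷ 44.009 g/mol = 0.014179 mol
mol H = 2 × 0.2554 g H₂O ÷ 18.015 g/mol = 0.028354 mol
Divide by the smallest (0.014179 mol): C 1.000, H 2.000

CH2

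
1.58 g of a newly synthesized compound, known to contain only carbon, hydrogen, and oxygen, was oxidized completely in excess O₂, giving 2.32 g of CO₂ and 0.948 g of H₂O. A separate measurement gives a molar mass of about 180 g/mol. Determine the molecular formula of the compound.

mol C = 2.32 g CO₂ ÷ 44.009 g/mol = 0.05272 mol
mol H = 2 × 0.948 g H₂O ÷ 18.015 g/mol = 0.1052 mol
mass O = 1.58 − (0.6332 + 0.1061) = 0.8407 g → mol O = 0.8407 ÷ 15.999 = 0.05255 mol
Divide by the smallest (0.05255 mol): C 1.003, H 2.003, O 1.000
Empirical formula: CH2O
Empirical-formula mass = 30.03 g/mol; 180 ÷ 30.03 ≈ 6, so the molecular formula is C6H12O6.

C6H12O6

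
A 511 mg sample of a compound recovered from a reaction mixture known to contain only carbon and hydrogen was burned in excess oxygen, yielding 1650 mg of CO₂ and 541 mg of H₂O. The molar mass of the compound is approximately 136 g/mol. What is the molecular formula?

C10H16

mol C = 1.65 g CO₂ ÷ 44.009 g/mol = 0.03749 mol
mol H = 2 × 0.541 g H₂O ÷ 18.015 g/mol = 0.06006 mol
Divide by the smallest (0.03749 mol): C 1.000, H 1.602
Multiplying each by 5 gives whole numbers: C 5.00, H 8.01
Empirical formula: C5H8
Empirical-formula mass = 68.12 g/mol; 136 ÷ 68.12 ≈ 2, so the molecular formula is C10H16.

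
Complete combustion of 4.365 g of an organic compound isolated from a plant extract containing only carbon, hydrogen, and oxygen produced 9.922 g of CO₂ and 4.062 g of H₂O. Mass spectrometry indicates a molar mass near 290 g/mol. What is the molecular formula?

C15H30O5

mol C = 9.922 g CO₂ ÷ 44.009 g/mol = 0.22545 mol
mol H = 2 × 4.062 g H₂O ÷ 18.015 g/mol = 0.45096 mol
mass O = 4.365 − (2.7079 + 0.45457) = 1.2025 g → mol O = 1.2025 ÷ 15.999 = 0.075161 mol
Divide by the smallest (0.075161 mol): C 3.000, H 6.000, O 1.000
Empirical formula: C3H6O
Empirical-formula mass = 58.08 g/mol; 290 ÷ 58.08 ≈ 5, so the molecular formula is C15H30O5.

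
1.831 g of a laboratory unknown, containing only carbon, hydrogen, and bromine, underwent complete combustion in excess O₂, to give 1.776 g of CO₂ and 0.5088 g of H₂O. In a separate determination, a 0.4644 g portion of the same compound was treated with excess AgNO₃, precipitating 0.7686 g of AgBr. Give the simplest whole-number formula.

C5H7Br2

mol C = 1.776 g CO₂ ÷ 44.009 g/mol = 0.040355 mol
mol H = 2 × 0.5088 g H₂O ÷ 18.015 g/mol = 0.056486 mol
From the AgBr data: mol Br per gram of compound = (0.7686 ÷ 187.772) ÷ 0.4644 = 0.0088141 mol/g, so in the 1.831 g combustion sample mol Br = 0.016139 mol
Divide by the smallest (0.016139 mol): C 2.501, H 3.500, Br 1.000
Multiplying each by 2 gives whole numbers: C 5.00, H 7.00, Br 2.00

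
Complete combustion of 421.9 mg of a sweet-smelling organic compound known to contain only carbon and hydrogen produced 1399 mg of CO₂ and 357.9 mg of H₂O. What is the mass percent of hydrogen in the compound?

9.49%

mol C = 1.399 g CO₂ ÷ 44.009 g/mol = 0.031789 mol
mol H = 2 × 0.3579 g H₂O ÷ 18.015 g/mol = 0.039734 mol
mass % H = 0.040051 g ÷ 0.4219 g × 100%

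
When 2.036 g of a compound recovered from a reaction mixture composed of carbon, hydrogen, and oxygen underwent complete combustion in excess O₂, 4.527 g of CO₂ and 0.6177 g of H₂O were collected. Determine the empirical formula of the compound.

mol C = 4.527 g CO₂ ÷ 44.009 g/mol = 0.10287 mol
mol H = 2 × 0.6177 g H₂O ÷ 18.015 g/mol = 0.068576 mol
mass O = 2.036 − (1.2355 + 0.069125) = 0.73136 g → mol O = 0.73136 ÷ 15.999 = 0.045713 mol
Divide by the smallest (0.045713 mol): C 2.250, H 1.500, O 1.000
Multiplying each by 4 gives whole numbers: C 9.00, H 6.00, O 4.00

C9H6O4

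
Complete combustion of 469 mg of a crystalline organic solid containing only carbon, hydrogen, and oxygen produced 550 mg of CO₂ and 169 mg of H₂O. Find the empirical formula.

C2H3O3

mol C = 0.550 g CO₂ ÷ 44.009 g/mol = 0.01250 mol
mol H = 2 × 0.169 g H₂O ÷ 18.015 g/mol = 0.01876 mol
mass O = 0.469 − (0.1501 + 0.01891) = 0.3000 g → mol O = 0.3000 ÷ 15.999 = 0.01875 mol
Divide by the smallest (0.01250 mol): C 1.000, H 1.501, O 1.500
Multiplying each by 2 gives whole numbers: C 2.00, H 3.00, O 3.00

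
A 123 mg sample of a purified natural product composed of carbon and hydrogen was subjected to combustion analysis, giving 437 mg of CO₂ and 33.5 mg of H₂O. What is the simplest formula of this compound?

C8H3

mol C = 0.437 g CO₂ ÷ 44.009 g/mol = 0.009930 mol
mol H = 2 × 0.0335 g H₂O ÷ 18.015 g/mol = 0.003719 mol
Divide by the smallest (0.003719 mol): C 2.670, H 1.000
Multiplying each by 3 gives whole numbers: C 8.01, H 3.00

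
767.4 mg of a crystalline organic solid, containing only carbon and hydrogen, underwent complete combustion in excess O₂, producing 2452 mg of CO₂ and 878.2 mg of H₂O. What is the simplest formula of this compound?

mol C = 2.452 g CO₂ ÷ 44.009 g/mol = 0.055716 mol
mol H = 2 × 0.8782 g H₂O ÷ 18.015 g/mol = 0.097497 mol
Divide by the smallest (0.055716 mol): C 1.000, H 1.750
Multiplying each by 4 gives whole numbers: C 4.00, H 7.00

C4H7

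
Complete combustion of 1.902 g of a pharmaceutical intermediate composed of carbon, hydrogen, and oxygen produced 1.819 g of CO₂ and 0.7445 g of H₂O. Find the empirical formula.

CH2O2

mol C = 1.819 g CO₂ ÷ 44.009 g/mol = 0.041332 mol
mol H = 2 × 0.7445 g H₂O ÷ 18.015 g/mol = 0.082653 mol
mass O = 1.902 − (0.49644 + 0.083315) = 1.3222 g → mol O = 1.3222 ÷ 15.999 = 0.082645 mol
Divide by the smallest (0.041332 mol): C 1.000, H 2.000, O 2.000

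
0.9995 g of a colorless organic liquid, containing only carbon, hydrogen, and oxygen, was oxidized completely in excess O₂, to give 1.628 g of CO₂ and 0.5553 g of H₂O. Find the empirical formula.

mol C = 1.628 g CO₂ ÷ 44.009 g/mol = 0.036992 mol
mol H = 2 × 0.5553 g H₂O ÷ 18.015 g/mol = 0.061649 mol
mass O = 0.9995 − (0.44432 + 0.062142) = 0.49304 g → mol O = 0.49304 ÷ 15.999 = 0.030817 mol
Divide by the smallest (0.030817 mol): C 1.200, H 2.000, O 1.000
Multiplying each by 5 gives whole numbers: C 6.00, H 10.00, O 5.00

C6H10O5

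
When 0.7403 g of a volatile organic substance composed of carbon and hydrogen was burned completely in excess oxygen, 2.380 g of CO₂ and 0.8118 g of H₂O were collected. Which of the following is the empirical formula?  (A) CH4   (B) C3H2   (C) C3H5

(C) C3H5

mol C = 2.380 g CO₂ ÷ 44.009 g/mol = 0.054080 mol
mol H = 2 × 0.8118 g H₂O ÷ 18.015 g/mol = 0.090125 mol
Divide by the smallest (0.054080 mol): C 1.000, H 1.667
Multiplying each by 3 gives whole numbers: C 3.00, H 5.00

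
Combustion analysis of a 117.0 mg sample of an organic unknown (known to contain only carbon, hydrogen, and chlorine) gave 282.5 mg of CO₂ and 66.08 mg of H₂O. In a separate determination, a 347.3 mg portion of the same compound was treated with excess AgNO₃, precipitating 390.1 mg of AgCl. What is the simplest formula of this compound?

mol C = 0.2825 g CO₂ ÷ 44.009 g/mol = 0.0064191 mol
mol H = 2 × 0.06608 g H₂O ÷ 18.015 g/mol = 0.0073361 mol
From the AgCl data: mol Cl per gram of compound = (0.3901 ÷ 143.318) ÷ 0.3473 = 0.0078374 mol/g, so in the 0.1170 g combustion sample mol Cl = 0.00091697 mol
Divide by the smallest (0.00091697 mol): C 7.000, H 8.000, Cl 1.000

C7H8Cl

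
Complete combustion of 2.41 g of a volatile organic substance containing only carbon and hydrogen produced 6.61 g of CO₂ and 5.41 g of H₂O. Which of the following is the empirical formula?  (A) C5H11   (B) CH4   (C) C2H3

(B) CH4

mol C = 6.61 g CO₂ ÷ 44.009 g/mol = 0.1502 mol
mol H = 2 × 5.41 g H₂O ÷ 18.015 g/mol = 0.6006 mol
Divide by the smallest (0.1502 mol): C 1.000, H 3.999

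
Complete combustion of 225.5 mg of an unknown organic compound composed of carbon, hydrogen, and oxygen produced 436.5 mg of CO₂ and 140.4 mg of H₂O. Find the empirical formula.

mol C = 0.4365 g CO₂ ÷ 44.009 g/mol = 0.0099184 mol
mol H = 2 × 0.1404 g H₂O ÷ 18.015 g/mol = 0.015587 mol
mass O = 0.2255 − (0.11913 + 0.015712) = 0.090658 g → mol O = 0.090658 ÷ 15.999 = 0.0056665 mol
Divide by the smallest (0.0056665 mol): C 1.750, H 2.751, O 1.000
Multiplying each by 4 gives whole numbers: C 7.00, H 11.00, O 4.00

C7H11O4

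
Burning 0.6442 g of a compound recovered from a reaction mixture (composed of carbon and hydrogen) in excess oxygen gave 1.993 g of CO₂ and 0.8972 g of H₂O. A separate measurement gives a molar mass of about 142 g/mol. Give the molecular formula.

C10H22

mol C = 1.993 g CO₂ ÷ 44.009 g/mol = 0.045286 mol
mol H = 2 × 0.8972 g H₂O ÷ 18.015 g/mol = 0.099606 mol
Divide by the smallest (0.045286 mol): C 1.000, H 2.199
Multiplying each by 5 gives whole numbers: C 5.00, H 11.00
Empirical formula: C5H11
Empirical-formula mass = 71.14 g/mol; 142 ÷ 71.14 ≈ 2, so the molecular formula is C10H22.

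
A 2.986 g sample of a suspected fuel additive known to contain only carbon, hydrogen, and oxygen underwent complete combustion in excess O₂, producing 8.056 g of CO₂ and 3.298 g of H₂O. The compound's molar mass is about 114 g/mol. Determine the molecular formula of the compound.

C7H14O

mol C = 8.056 g CO₂ ÷ 44.009 g/mol = 0.18305 mol
mol H = 2 × 3.298 g H₂O ÷ 18.015 g/mol = 0.36614 mol
mass O = 2.986 − (2.1987 + 0.36907) = 0.41828 g → mol O = 0.41828 ÷ 15.999 = 0.026144 mol
Divide by the smallest (0.026144 mol): C 7.002, H 14.005, O 1.000
Empirical formula: C7H14O
Empirical-formula mass = 114.19 g/mol; 114 ÷ 114.19 ≈ 1, so the molecular formula is C7H14O.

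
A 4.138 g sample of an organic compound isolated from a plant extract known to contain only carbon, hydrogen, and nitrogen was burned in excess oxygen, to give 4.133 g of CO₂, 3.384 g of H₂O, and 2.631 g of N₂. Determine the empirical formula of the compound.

CH4N2

mol C = 4.133 g CO₂ ÷ 44.009 g/mol = 0.093913 mol
mol H = 2 × 3.384 g H₂O ÷ 18.015 g/mol = 0.37569 mol
mol N = 2 × 2.631 g N₂ ÷ 28.014 g/mol = 0.18783 mol
Divide by the smallest (0.093913 mol): C 1.000, H 4.000, N 2.000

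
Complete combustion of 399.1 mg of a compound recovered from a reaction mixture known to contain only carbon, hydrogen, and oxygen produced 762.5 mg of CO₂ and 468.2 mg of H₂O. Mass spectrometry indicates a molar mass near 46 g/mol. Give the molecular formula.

mol C = 0.7625 g CO₂ ÷ 44.009 g/mol = 0.017326 mol
mol H = 2 × 0.4682 g H₂O ÷ 18.015 g/mol = 0.051979 mol
mass O = 0.3991 − (0.20810 + 0.052395) = 0.13860 g → mol O = 0.13860 ÷ 15.999 = 0.0086632 mol
Divide by the smallest (0.0086632 mol): C 2.000, H 6.000, O 1.000
Empirical formula: C2H6O
Empirical-formula mass = 46.07 g/mol; 46 ÷ 46.07 ≈ 1, so the molecular formula is C2H6O.

C2H6O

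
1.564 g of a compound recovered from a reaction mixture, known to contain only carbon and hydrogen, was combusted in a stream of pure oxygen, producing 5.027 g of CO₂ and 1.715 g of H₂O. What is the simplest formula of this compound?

mol C = 5.027 g CO₂ ÷ 44.009 g/mol = 0.11423 mol
mol H = 2 × 1.715 g H₂O ÷ 18.015 g/mol = 0.19040 mol
Divide by the smallest (0.11423 mol): C 1.000, H 1.667
Multiplying each by 3 gives whole numbers: C 3.00, H 5.00

C3H5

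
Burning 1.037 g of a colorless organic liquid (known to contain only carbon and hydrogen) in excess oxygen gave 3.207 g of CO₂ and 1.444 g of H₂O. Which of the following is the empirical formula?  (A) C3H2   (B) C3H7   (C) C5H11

(C) C5H11

mol C = 3.207 g CO₂ ÷ 44.009 g/mol = 0.072871 mol
mol H = 2 × 1.444 g H₂O ÷ 18.015 g/mol = 0.16031 mol
Divide by the smallest (0.072871 mol): C 1.000, H 2.200
Multiplying each by 5 gives whole numbers: C 5.00, H 11.00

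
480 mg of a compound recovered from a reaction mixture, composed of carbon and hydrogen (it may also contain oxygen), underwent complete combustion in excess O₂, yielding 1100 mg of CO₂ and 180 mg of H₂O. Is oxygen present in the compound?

mol C = 1.10 g CO₂ ÷ 44.009 g/mol = 0.02499 mol
mol H = 2 × 0.180 g H₂O ÷ 18.015 g/mol = 0.01998 mol
C and H account for only 0.3204 g of the 0.480 g sample; the remaining 0.1596 g must be oxygen.

yes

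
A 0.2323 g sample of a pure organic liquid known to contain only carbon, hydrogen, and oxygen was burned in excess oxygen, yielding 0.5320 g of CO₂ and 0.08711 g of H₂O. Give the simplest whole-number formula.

mol C = 0.5320 g CO₂ ÷ 44.009 g/mol = 0.012088 mol
mol H = 2 × 0.08711 g H₂O ÷ 18.015 g/mol = 0.0096708 mol
mass O = 0.2323 − (0.14519 + 0.0097482) = 0.077358 g → mol O = 0.077358 ÷ 15.999 = 0.0048352 mol
Divide by the smallest (0.0048352 mol): C 2.500, H 2.000, O 1.000
Multiplying each by 2 gives whole numbers: C 5.00, H 4.00, O 2.00

C5H4O2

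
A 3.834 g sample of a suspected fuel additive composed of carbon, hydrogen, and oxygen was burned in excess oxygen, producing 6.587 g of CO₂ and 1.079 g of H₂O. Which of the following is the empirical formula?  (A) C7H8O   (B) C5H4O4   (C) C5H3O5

mol C = 6.587 g CO₂ ÷ 44.009 g/mol = 0.14967 mol
mol H = 2 × 1.079 g H₂O ÷ 18.015 g/mol = 0.11979 mol
mass O = 3.834 − (1.7977 + 0.12075) = 1.9155 g → mol O = 1.9155 ÷ 15.999 = 0.11973 mol
Divide by the smallest (0.11973 mol): C 1.250, H 1.001, O 1.000
Multiplying each by 4 gives whole numbers: C 5.00, H 4.00, O 4.00

(B) C5H4O4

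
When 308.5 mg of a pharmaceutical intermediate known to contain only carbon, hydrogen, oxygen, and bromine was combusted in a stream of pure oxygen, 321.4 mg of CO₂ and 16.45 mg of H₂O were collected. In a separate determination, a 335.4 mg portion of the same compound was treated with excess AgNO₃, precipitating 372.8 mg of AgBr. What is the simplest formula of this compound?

C8H2Br2O5

mol C = 0.3214 g CO₂ ÷ 44.009 g/mol = 0.0073031 mol
mol H = 2 × 0.01645 g H₂O ÷ 18.015 g/mol = 0.0018263 mol
From the AgBr data: mol Br per gram of compound = (0.3728 ÷ 187.772) ÷ 0.3354 = 0.0059195 mol/g, so in the 0.3085 g combustion sample mol Br = 0.0018262 mol
mass O = 0.3085 − (0.087717 + 0.0018409 + 0.14592) = 0.073025 g → mol O = 0.073025 ÷ 15.999 = 0.0045644 mol
Divide by the smallest (0.0018262 mol): C 3.999, H 1.000, Br 1.000, O 2.499
Multiplying each by 2 gives whole numbers: C 8.00, H 2.00, Br 2.00, O 5.00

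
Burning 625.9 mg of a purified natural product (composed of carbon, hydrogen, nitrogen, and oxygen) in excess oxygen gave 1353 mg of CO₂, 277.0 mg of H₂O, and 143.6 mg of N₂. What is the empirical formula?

mol C = 1.353 g CO₂ ÷ 44.009 g/mol = 0.030744 mol
mol H = 2 × 0.2770 g H₂O ÷ 18.015 g/mol = 0.030752 mol
mol N = 2 × 0.1436 g N₂ ÷ 28.014 g/mol = 0.010252 mol
mass O = 0.6259 − (0.36926 + 0.030998 + 0.14360) = 0.082039 g → mol O = 0.082039 ÷ 15.999 = 0.0051278 mol
Divide by the smallest (0.0051278 mol): C 5.996, H 5.997, N 1.999, O 1.000

C6H6N2O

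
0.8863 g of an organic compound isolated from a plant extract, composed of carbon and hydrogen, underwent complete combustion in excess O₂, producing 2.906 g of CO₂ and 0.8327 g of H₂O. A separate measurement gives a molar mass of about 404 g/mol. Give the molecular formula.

C30H42

mol C = 2.906 g CO₂ ÷ 44.009 g/mol = 0.066032 mol
mol H = 2 × 0.8327 g H₂O ÷ 18.015 g/mol = 0.092445 mol
Divide by the smallest (0.066032 mol): C 1.000, H 1.400
Multiplying each by 5 gives whole numbers: C 5.00, H 7.00
Empirical formula: C5H7
Empirical-formula mass = 67.11 g/mol; 404 ÷ 67.11 ≈ 6, so the molecular formula is C30H42.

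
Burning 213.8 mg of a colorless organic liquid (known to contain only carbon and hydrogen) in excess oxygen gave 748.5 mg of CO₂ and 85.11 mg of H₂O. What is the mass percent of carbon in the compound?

95.55%

mol C = 0.7485 g CO₂ ÷ 44.009 g/mol = 0.017008 mol
mol H = 2 × 0.08511 g H₂O ÷ 18.015 g/mol = 0.0094488 mol
mass % C = 0.20428 g ÷ 0.2138 g × 100%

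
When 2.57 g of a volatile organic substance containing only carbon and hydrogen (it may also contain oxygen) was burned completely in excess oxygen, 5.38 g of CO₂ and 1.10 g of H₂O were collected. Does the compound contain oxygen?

yes

mol C = 5.38 g CO₂ ÷ 44.009 g/mol = 0.1222 mol
mol H = 2 × 1.10 g H₂O ÷ 18.015 g/mol = 0.1221 mol
C and H account for only 1.591 g of the 2.57 g sample; the remaining 0.9786 g must be oxygen.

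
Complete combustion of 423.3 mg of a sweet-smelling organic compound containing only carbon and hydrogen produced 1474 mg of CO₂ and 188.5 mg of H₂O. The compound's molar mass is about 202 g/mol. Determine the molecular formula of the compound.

mol C = 1.474 g CO₂ ÷ 44.009 g/mol = 0.033493 mol
mol H = 2 × 0.1885 g H₂O ÷ 18.015 g/mol = 0.020927 mol
Divide by the smallest (0.020927 mol): C 1.600, H 1.000
Multiplying each by 5 gives whole numbers: C 8.00, H 5.00
Empirical formula: C8H5
Empirical-formula mass = 101.13 g/mol; 202 ÷ 101.13 ≈ 2, so the molecular formula is C16H10.

C16H10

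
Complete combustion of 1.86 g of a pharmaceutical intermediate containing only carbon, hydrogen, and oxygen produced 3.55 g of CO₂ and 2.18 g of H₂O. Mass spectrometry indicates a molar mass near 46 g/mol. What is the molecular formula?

mol C = 3.55 g CO₂ ÷ 44.009 g/mol = 0.08067 mol
mol H = 2 × 2.18 g H₂O ÷ 18.015 g/mol = 0.2420 mol
mass O = 1.86 − (0.9689 + 0.2440) = 0.6472 g → mol O = 0.6472 ÷ 15.999 = 0.04045 mol
Divide by the smallest (0.04045 mol): C 1.994, H 5.983, O 1.000
Empirical formula: C2H6O
Empirical-formula mass = 46.07 g/mol; 46 ÷ 46.07 ≈ 1, so the molecular formula is C2H6O.

C2H6O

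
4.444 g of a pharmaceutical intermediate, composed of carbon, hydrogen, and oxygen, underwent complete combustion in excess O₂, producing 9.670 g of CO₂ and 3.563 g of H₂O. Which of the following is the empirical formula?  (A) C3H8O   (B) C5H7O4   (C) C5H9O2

mol C = 9.670 g CO₂ ÷ 44.009 g/mol = 0.21973 mol
mol H = 2 × 3.563 g H₂O ÷ 18.015 g/mol = 0.39556 mol
mass O = 4.444 − (2.6392 + 0.39872) = 1.4061 g → mol O = 1.4061 ÷ 15.999 = 0.087888 mol
Divide by the smallest (0.087888 mol): C 2.500, H 4.501, O 1.000
Multiplying each by 2 gives whole numbers: C 5.00, H 9.00, O 2.00

(C) C5H9O2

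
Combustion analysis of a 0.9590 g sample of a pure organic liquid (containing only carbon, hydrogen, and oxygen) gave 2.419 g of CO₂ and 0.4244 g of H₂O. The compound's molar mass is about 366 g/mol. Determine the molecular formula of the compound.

C21H18O6

mol C = 2.419 g CO₂ ÷ 44.009 g/mol = 0.054966 mol
mol H = 2 × 0.4244 g H₂O ÷ 18.015 g/mol = 0.047116 mol
mass O = 0.9590 − (0.66020 + 0.047493) = 0.25131 g → mol O = 0.25131 ÷ 15.999 = 0.015708 mol
Divide by the smallest (0.015708 mol): C 3.499, H 3.000, O 1.000
Multiplying each by 2 gives whole numbers: C 7.00, H 6.00, O 2.00
Empirical formula: C7H6O2
Empirical-formula mass = 122.12 g/mol; 366 ÷ 122.12 ≈ 3, so the molecular formula is C21H18O6.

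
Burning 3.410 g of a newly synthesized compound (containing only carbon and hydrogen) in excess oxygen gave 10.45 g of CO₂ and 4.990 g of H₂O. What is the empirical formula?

mol C = 10.45 g CO₂ ÷ 44.009 g/mol = 0.23745 mol
mol H = 2 × 4.990 g H₂O ÷ 18.015 g/mol = 0.55398 mol
Divide by the smallest (0.23745 mol): C 1.000, H 2.333
Multiplying each by 3 gives whole numbers: C 3.00, H 7.00

C3H7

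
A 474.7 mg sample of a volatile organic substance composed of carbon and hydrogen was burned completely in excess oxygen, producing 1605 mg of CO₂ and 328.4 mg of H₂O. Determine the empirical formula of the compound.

CH

mol C = 1.605 g CO₂ ÷ 44.009 g/mol = 0.036470 mol
mol H = 2 × 0.3284 g H₂O ÷ 18.015 g/mol = 0.036459 mol
Divide by the smallest (0.036459 mol): C 1.000, H 1.000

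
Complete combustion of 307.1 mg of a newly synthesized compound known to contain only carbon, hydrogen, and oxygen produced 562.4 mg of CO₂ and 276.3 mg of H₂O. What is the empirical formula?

mol C = 0.5624 g CO₂ ÷ 44.009 g/mol = 0.012779 mol
mol H = 2 × 0.2763 g H₂O ÷ 18.015 g/mol = 0.030674 mol
mass O = 0.3071 − (0.15349 + 0.030920) = 0.12269 g → mol O = 0.12269 ÷ 15.999 = 0.0076686 mol
Divide by the smallest (0.0076686 mol): C 1.666, H 4.000, O 1.000
Multiplying each by 3 gives whole numbers: C 5.00, H 12.00, O 3.00

C5H12O3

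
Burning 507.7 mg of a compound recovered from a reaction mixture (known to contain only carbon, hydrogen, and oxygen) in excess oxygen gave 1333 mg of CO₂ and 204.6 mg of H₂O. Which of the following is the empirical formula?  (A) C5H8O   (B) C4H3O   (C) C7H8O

mol C = 1.333 g CO₂ ÷ 44.009 g/mol = 0.030289 mol
mol H = 2 × 0.2046 g H₂O ÷ 18.015 g/mol = 0.022714 mol
mass O = 0.5077 − (0.36380 + 0.022896) = 0.12100 g → mol O = 0.12100 ÷ 15.999 = 0.0075629 mol
Divide by the smallest (0.0075629 mol): C 4.005, H 3.003, O 1.000

(B) C4H3O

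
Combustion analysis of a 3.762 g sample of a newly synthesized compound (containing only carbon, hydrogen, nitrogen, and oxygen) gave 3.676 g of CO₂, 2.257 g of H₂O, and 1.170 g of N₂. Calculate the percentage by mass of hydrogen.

6.71%

mol C = 3.676 g CO₂ ÷ 44.009 g/mol = 0.083528 mol
mol H = 2 × 2.257 g H₂O ÷ 18.015 g/mol = 0.25057 mol
mol N = 2 × 1.170 g N₂ ÷ 28.014 g/mol = 0.083530 mol
mass O = 3.762 − (1.0033 + 0.25257 + 1.1700) = 1.3362 g → mol O = 1.3362 ÷ 15.999 = 0.083516 mol
mass % H = 0.25257 g ÷ 3.762 g × 100%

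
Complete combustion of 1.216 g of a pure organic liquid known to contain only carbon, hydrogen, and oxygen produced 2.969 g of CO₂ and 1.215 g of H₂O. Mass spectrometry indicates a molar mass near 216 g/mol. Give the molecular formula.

C12H24O3

mol C = 2.969 g CO₂ ÷ 44.009 g/mol = 0.067463 mol
mol H = 2 × 1.215 g H₂O ÷ 18.015 g/mol = 0.13489 mol
mass O = 1.216 − (0.81030 + 0.13597) = 0.26973 g → mol O = 0.26973 ÷ 15.999 = 0.016859 mol
Divide by the smallest (0.016859 mol): C 4.002, H 8.001, O 1.000
Empirical formula: C4H8O
Empirical-formula mass = 72.11 g/mol; 216 ÷ 72.11 ≈ 3, so the molecular formula is C12H24O3.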